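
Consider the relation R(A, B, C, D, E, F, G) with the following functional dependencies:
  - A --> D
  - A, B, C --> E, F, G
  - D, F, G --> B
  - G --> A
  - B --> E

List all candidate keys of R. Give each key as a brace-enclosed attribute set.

{A, B, C}, {B, C, G}, {C, F, G}

Attributes never on any right-hand side: {C} — every candidate key must contain it.
{A, B, C}⁺ = {A, B, C, D, E, F, G} — all of the relation — so {A, B, C} is a candidate key.
{B, C, G}⁺ = {A, B, C, D, E, F, G} — all of the relation — so {B, C, G} is a candidate key.
{C, F, G}⁺ = {A, B, C, D, E, F, G} — all of the relation — so {C, F, G} is a candidate key.
These are minimal and exhaustive — every other superkey contains one of them.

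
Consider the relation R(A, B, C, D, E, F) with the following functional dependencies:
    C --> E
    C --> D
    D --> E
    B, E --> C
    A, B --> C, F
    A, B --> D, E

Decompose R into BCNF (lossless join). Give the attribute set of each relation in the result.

Candidate key of the original relation: {A, B}.
{A, B, C, D, E, F}: {C} determines {C, D, E} here but is not a superkey — split on C --> D, E, giving {C, D, E} and {A, B, C, F}.
{C, D, E}: {D} determines {D, E} here but is not a superkey — split on D --> E, giving {D, E} and {C, D}.
{D, E} is in BCNF.
{C, D} is in BCNF.
{A, B, C, F} is in BCNF.

{A, B, C, F}; {C, D}; {D, E}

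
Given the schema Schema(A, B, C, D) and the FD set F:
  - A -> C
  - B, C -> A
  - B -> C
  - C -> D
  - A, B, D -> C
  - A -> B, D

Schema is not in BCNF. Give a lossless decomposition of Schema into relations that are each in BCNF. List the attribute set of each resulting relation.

{A, B, C}; {C, D}

Candidate keys of the original relation: {A}, {B}.
In {A, B, C, D}, {C} is not a superkey ({C}⁺ restricted to this set is {C, D}), so split on C -> D into {C, D} and {A, B, C}.
{C, D} is in BCNF.
{A, B, C} is in BCNF.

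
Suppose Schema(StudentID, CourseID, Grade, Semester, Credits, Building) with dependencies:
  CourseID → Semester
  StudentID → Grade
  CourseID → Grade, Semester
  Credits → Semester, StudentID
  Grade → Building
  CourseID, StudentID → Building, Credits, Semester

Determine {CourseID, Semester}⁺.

Start with {CourseID, Semester}.
CourseID → Grade, Semester applies; add {Grade} → now {CourseID, Grade, Semester}.
Grade → Building applies; add {Building} → now {Building, CourseID, Grade, Semester}.
No further FD applies.

{Building, CourseID, Grade, Semester}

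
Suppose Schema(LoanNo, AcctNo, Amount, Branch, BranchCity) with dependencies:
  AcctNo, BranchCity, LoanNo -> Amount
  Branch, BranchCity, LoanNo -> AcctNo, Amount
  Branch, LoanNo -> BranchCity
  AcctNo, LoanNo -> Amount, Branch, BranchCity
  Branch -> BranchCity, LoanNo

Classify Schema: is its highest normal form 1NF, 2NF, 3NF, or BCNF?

BCNF

Candidate keys: {AcctNo, LoanNo}, {Branch}. Prime attributes: {AcctNo, Branch, LoanNo}.
Every FD has a superkey on the left, so the relation is in BCNF.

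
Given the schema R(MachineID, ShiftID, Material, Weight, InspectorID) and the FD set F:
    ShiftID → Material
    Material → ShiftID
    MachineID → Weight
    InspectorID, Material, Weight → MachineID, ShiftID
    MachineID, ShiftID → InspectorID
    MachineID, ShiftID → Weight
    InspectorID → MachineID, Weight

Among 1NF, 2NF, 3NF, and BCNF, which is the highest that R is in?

Candidate keys: {InspectorID, Material}, {InspectorID, ShiftID}, {MachineID, Material}, {MachineID, ShiftID}. Prime attributes: {InspectorID, MachineID, Material, ShiftID}.
ShiftID → Material: {ShiftID}⁺ = {Material, ShiftID}, which is not all of the attributes, so the left side is not a superkey — BCNF is violated.
Because {Weight} is non-prime and the left side of MachineID → Weight is not a superkey, the relation is not in 3NF.
Since {InspectorID} ⊂ {InspectorID, Material} and {InspectorID}⁺ ⊇ {Weight} with {Weight} non-prime, there is a partial dependency; 2NF fails.

1NF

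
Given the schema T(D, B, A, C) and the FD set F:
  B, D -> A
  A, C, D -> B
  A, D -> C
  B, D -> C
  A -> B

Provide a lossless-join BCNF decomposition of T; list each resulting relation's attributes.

Candidate keys of the original relation: {A, D}, {B, D}.
Within {A, B, C, D}: {A}⁺ ∩ {A, B, C, D} = {A, B}, not the whole set, so A -> B violates BCNF; decompose into {A, B} and {A, C, D}.
{A, B} is in BCNF.
{A, C, D} is in BCNF.

{A, B}; {A, C, D}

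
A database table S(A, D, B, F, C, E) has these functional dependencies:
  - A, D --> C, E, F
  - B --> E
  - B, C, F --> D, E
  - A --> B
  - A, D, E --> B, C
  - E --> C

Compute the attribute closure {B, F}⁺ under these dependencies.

Start with {B, F}.
B --> E applies; add {E} → now {B, E, F}.
E --> C applies; add {C} → now {B, C, E, F}.
B, C, F --> D, E applies; add {D} → now {B, C, D, E, F}.
No further FD applies.

{B, C, D, E, F}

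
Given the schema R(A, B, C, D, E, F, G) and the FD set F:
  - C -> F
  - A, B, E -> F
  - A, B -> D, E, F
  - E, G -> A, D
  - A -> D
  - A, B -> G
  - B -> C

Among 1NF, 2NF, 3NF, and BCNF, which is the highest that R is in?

Candidate keys: {A, B}, {B, E, G}. Prime attributes: {A, B, E, G}.
C -> F breaks BCNF: {C}⁺ = {C, F}, so {C} is not a superkey.
C -> F has non-prime {F} on the right and a non-superkey on the left, so 3NF fails.
Since {A} ⊂ {A, B} and {A}⁺ ⊇ {D} with {D} non-prime, there is a partial dependency; 2NF fails.

1NF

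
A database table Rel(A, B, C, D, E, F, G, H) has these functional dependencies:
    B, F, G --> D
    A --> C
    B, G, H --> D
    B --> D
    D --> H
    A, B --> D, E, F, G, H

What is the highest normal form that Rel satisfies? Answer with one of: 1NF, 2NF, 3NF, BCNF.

1NF

Candidate key: {A, B}. Prime attributes: {A, B}.
For B, F, G --> D we have {B, F, G}⁺ = {B, D, F, G, H}; {B, F, G} is not a superkey, so BCNF fails.
B, F, G --> D determines the non-prime attribute {D} from a non-superkey — 3NF is violated.
Since {A} ⊂ {A, B} and {A}⁺ ⊇ {C} with {C} non-prime, there is a partial dependency; 2NF fails.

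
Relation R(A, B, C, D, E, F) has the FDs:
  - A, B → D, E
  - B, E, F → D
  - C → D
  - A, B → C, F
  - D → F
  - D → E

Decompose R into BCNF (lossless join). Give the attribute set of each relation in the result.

{A, B, C}; {B, D}; {C, E, F}; {D, E, F}

Candidate key of the original relation: {A, B}.
Within {A, B, C, D, E, F}: {B, E, F}⁺ ∩ {A, B, C, D, E, F} = {B, D, E, F}, not the whole set, so B, E, F → D violates BCNF; decompose into {B, D, E, F} and {A, B, C, E, F}.
Within {B, D, E, F}: {D}⁺ ∩ {B, D, E, F} = {D, E, F}, not the whole set, so D → E, F violates BCNF; decompose into {D, E, F} and {B, D}.
{D, E, F} is in BCNF.
{B, D} is in BCNF.
Within {A, B, C, E, F}: {C}⁺ ∩ {A, B, C, E, F} = {C, E, F}, not the whole set, so C → E, F violates BCNF; decompose into {C, E, F} and {A, B, C}.
{C, E, F} is in BCNF.
{A, B, C} is in BCNF.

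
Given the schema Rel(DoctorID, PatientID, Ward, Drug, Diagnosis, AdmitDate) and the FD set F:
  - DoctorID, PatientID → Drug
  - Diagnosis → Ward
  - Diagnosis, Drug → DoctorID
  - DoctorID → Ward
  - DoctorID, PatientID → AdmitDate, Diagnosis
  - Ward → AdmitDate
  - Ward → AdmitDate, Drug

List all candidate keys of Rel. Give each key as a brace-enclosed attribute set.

{Diagnosis, PatientID}, {DoctorID, PatientID}

Attributes never on any right-hand side: {PatientID} — every candidate key must contain it.
{Diagnosis, PatientID}⁺ = {AdmitDate, Diagnosis, DoctorID, Drug, PatientID, Ward} — all of the relation — so {Diagnosis, PatientID} is a candidate key.
{DoctorID, PatientID}⁺ = {AdmitDate, Diagnosis, DoctorID, Drug, PatientID, Ward} — all of the relation — so {DoctorID, PatientID} is a candidate key.
These are minimal and exhaustive — every other superkey contains one of them.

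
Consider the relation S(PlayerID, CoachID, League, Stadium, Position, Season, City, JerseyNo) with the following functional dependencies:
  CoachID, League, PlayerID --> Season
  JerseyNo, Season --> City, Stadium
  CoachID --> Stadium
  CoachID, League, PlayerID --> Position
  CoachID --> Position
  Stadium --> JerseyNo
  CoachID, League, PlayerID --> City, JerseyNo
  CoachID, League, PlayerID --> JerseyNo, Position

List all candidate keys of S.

Attributes never on any right-hand side: {CoachID, League, PlayerID} — every candidate key must contain all of them.
{CoachID, League, PlayerID} is a candidate key since {CoachID, League, PlayerID}⁺ = {City, CoachID, JerseyNo, League, PlayerID, Position, Season, Stadium} covers every attribute.
Every other attribute set either contains this one or has a smaller closure.

{CoachID, League, PlayerID}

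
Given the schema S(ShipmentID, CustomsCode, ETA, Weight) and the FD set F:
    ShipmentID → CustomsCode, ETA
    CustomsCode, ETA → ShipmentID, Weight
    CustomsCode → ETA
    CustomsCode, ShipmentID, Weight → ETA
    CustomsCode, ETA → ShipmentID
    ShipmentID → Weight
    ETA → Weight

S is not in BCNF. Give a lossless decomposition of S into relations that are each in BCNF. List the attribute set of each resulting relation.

{CustomsCode, ETA, ShipmentID}; {ETA, Weight}

Candidate keys of the original relation: {CustomsCode}, {ShipmentID}.
In {CustomsCode, ETA, ShipmentID, Weight}, {ETA} is not a superkey ({ETA}⁺ restricted to this set is {ETA, Weight}), so split on ETA → Weight into {ETA, Weight} and {CustomsCode, ETA, ShipmentID}.
{ETA, Weight} has no BCNF violation.
{CustomsCode, ETA, ShipmentID} has no BCNF violation.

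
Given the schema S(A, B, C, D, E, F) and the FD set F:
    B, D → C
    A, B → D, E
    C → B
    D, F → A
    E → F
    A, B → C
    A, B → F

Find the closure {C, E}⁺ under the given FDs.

Start with {C, E}.
C → B applies; add {B} → now {B, C, E}.
E → F applies; add {F} → now {B, C, E, F}.
No further FD applies.

{B, C, E, F}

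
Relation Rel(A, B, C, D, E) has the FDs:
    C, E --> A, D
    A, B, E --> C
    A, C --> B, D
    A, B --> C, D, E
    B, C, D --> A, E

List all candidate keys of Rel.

{A, B}⁺ = {A, B, C, D, E} — all of the relation — so {A, B} is a candidate key.
{A, C}⁺ = {A, B, C, D, E} — all of the relation — so {A, C} is a candidate key.
{C, E}⁺ = {A, B, C, D, E} — all of the relation — so {C, E} is a candidate key.
{B, C, D}⁺ = {A, B, C, D, E} — all of the relation — so {B, C, D} is a candidate key.
These are minimal and exhaustive — every other superkey contains one of them.

{A, B}, {A, C}, {B, C, D}, {C, E}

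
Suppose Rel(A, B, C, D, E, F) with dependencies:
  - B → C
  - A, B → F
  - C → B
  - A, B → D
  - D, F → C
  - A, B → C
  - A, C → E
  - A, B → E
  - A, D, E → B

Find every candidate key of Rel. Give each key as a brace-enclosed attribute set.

Attributes never on any right-hand side: {A} — every candidate key must contain it.
{A, B}⁺ = {A, B, C, D, E, F}, which is every attribute, so {A, B} is a candidate key.
{A, C}⁺ = {A, B, C, D, E, F}, which is every attribute, so {A, C} is a candidate key.
{A, D, E}⁺ = {A, B, C, D, E, F}, which is every attribute, so {A, D, E} is a candidate key.
{A, D, F}⁺ = {A, B, C, D, E, F}, which is every attribute, so {A, D, F} is a candidate key.
No proper subset of any of these is a key, and no other minimal superkey exists.

{A, B}, {A, C}, {A, D, E}, {A, D, F}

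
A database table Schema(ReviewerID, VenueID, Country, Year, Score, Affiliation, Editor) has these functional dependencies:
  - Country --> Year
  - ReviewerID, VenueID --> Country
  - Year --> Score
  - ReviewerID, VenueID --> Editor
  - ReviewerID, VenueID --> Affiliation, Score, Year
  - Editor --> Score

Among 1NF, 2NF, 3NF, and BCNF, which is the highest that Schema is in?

2NF

Candidate key: {ReviewerID, VenueID}. Prime attributes: {ReviewerID, VenueID}.
For Country --> Year we have {Country}⁺ = {Country, Score, Year}; {Country} is not a superkey, so BCNF fails.
Because {Year} is non-prime and the left side of Country --> Year is not a superkey, the relation is not in 3NF.
Checking every proper subset of each key, none determines a non-prime attribute — 2NF is satisfied.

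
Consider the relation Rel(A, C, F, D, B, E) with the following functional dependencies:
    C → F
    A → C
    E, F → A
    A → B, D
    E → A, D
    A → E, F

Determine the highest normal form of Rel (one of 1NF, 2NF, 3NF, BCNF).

Candidate keys: {A}, {E}. Prime attributes: {A, E}.
C → F: {C}⁺ = {C, F}, which is not all of the attributes, so the left side is not a superkey — BCNF is violated.
C → F determines the non-prime attribute {F} from a non-superkey — 3NF is violated.
With only single-attribute keys there can be no partial dependency, so 2NF holds.

2NF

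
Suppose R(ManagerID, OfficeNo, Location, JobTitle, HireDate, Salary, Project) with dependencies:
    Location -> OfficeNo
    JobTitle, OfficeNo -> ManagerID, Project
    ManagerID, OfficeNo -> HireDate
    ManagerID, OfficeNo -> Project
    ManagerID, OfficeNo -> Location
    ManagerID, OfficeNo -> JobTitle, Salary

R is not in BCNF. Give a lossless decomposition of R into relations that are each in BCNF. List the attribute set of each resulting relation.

{HireDate, JobTitle, Location, ManagerID, Project, Salary}; {Location, OfficeNo}

Candidate keys of the original relation: {JobTitle, Location}, {JobTitle, OfficeNo}, {Location, ManagerID}, {ManagerID, OfficeNo}.
Within {HireDate, JobTitle, Location, ManagerID, OfficeNo, Project, Salary}: {Location}⁺ ∩ {HireDate, JobTitle, Location, ManagerID, OfficeNo, Project, Salary} = {Location, OfficeNo}, not the whole set, so Location -> OfficeNo violates BCNF; decompose into {Location, OfficeNo} and {HireDate, JobTitle, Location, ManagerID, Project, Salary}.
{Location, OfficeNo}: every determinant is a superkey — BCNF.
{HireDate, JobTitle, Location, ManagerID, Project, Salary}: every determinant is a superkey — BCNF.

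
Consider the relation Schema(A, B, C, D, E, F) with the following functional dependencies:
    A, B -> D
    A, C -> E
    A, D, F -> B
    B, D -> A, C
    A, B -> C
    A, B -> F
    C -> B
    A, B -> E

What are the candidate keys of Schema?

{A, B}⁺ = {A, B, C, D, E, F}, which is every attribute, so {A, B} is a candidate key.
{A, C}⁺ = {A, B, C, D, E, F}, which is every attribute, so {A, C} is a candidate key.
{B, D}⁺ = {A, B, C, D, E, F}, which is every attribute, so {B, D} is a candidate key.
{C, D}⁺ = {A, B, C, D, E, F}, which is every attribute, so {C, D} is a candidate key.
{A, D, F}⁺ = {A, B, C, D, E, F}, which is every attribute, so {A, D, F} is a candidate key.
Any other superkey properly contains one of these, so there are no further candidate keys.

{A, B}, {A, C}, {A, D, F}, {B, D}, {C, D}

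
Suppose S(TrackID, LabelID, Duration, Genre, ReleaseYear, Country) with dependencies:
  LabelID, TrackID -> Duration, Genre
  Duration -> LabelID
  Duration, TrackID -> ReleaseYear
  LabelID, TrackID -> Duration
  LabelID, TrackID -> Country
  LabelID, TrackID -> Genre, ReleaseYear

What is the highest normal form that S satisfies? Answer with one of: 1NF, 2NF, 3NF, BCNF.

Candidate keys: {Duration, TrackID}, {LabelID, TrackID}. Prime attributes: {Duration, LabelID, TrackID}.
Duration -> LabelID: {Duration}⁺ = {Duration, LabelID}, which is not all of the attributes, so the left side is not a superkey — BCNF is violated.
But every attribute on its right side ({LabelID}) is prime, and the same holds for every other non-superkey FD, so 3NF still holds.

3NF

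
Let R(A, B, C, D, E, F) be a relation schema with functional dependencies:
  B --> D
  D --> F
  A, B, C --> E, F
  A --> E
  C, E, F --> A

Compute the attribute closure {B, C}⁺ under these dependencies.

Start with {B, C}.
B --> D applies; add {D} → now {B, C, D}.
D --> F applies; add {F} → now {B, C, D, F}.
No further FD applies.

{B, C, D, F}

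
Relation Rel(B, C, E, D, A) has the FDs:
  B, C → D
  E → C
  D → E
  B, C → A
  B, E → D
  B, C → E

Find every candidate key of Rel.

{B, C}, {B, D}, {B, E}

{B} never appears on the right of any FD, so every key must include it.
{B, C} is a candidate key since {B, C}⁺ = {A, B, C, D, E} covers every attribute.
{B, D} is a candidate key since {B, D}⁺ = {A, B, C, D, E} covers every attribute.
{B, E} is a candidate key since {B, E}⁺ = {A, B, C, D, E} covers every attribute.
These are minimal and exhaustive — every other superkey contains one of them.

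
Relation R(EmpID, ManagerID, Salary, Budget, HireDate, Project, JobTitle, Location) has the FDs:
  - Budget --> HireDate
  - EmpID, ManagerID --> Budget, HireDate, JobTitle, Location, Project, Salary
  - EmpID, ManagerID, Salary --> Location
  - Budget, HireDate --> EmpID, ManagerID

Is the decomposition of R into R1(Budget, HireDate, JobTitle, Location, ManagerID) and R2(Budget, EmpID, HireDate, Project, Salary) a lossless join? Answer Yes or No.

Yes

R1 ∩ R2 = {Budget, HireDate}; its closure under F is {Budget, EmpID, HireDate, JobTitle, Location, ManagerID, Project, Salary}.
R1 is contained in that closure, so R1 ∩ R2 --> R1 holds and the join is lossless.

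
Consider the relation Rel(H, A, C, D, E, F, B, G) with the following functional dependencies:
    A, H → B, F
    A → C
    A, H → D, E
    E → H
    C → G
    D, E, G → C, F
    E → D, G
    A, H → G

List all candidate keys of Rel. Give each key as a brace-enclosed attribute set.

{A, E}, {A, H}

No FD produces {A}, so it must be in every candidate key.
{A, E} is a candidate key since {A, E}⁺ = {A, B, C, D, E, F, G, H} covers every attribute.
{A, H} is a candidate key since {A, H}⁺ = {A, B, C, D, E, F, G, H} covers every attribute.
Any other superkey properly contains one of these, so there are no further candidate keys.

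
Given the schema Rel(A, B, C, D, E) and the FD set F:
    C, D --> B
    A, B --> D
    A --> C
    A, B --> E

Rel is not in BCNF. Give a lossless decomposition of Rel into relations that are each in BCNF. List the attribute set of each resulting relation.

{A, C}; {A, D, E}; {B, C, D}

Candidate keys of the original relation: {A, B}, {A, D}.
Within {A, B, C, D, E}: {C, D}⁺ ∩ {A, B, C, D, E} = {B, C, D}, not the whole set, so C, D --> B violates BCNF; decompose into {B, C, D} and {A, C, D, E}.
{B, C, D} has no BCNF violation.
Within {A, C, D, E}: {A}⁺ ∩ {A, C, D, E} = {A, C}, not the whole set, so A --> C violates BCNF; decompose into {A, C} and {A, D, E}.
{A, C} has no BCNF violation.
{A, D, E} has no BCNF violation.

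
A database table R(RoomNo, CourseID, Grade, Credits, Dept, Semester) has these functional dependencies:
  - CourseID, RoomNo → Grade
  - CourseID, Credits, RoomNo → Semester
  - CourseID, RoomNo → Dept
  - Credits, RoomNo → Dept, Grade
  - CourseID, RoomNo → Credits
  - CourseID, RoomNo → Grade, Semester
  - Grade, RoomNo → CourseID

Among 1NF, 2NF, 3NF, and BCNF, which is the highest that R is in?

BCNF

Candidate keys: {CourseID, RoomNo}, {Credits, RoomNo}, {Grade, RoomNo}. Prime attributes: {CourseID, Credits, Grade, RoomNo}.
Every FD has a superkey on the left, so the relation is in BCNF.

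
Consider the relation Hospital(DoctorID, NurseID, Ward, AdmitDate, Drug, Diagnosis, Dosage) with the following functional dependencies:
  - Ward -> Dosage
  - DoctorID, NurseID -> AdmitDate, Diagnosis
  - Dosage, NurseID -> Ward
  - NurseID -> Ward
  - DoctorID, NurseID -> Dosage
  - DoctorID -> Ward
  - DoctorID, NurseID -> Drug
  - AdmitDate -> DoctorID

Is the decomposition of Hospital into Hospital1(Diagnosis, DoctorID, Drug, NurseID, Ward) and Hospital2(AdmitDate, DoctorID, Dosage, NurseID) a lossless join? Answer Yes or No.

Common attributes: {DoctorID, NurseID}; their closure is {AdmitDate, Diagnosis, DoctorID, Dosage, Drug, NurseID, Ward}.
This includes all of Hospital1, so the common attributes are a superkey of Hospital1 — the join is lossless.

Yes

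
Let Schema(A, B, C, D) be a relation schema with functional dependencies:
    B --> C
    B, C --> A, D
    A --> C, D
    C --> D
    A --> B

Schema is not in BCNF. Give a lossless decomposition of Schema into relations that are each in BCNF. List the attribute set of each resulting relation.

Candidate keys of the original relation: {A}, {B}.
In {A, B, C, D}, {C} is not a superkey ({C}⁺ restricted to this set is {C, D}), so split on C --> D into {C, D} and {A, B, C}.
{C, D} is in BCNF.
{A, B, C} is in BCNF.

{A, B, C}; {C, D}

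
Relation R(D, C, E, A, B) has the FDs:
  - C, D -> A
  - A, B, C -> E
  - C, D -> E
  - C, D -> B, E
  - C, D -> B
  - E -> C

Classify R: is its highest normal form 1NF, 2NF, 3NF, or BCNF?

3NF

Candidate keys: {C, D}, {D, E}. Prime attributes: {C, D, E}.
A, B, C -> E: {A, B, C}⁺ = {A, B, C, E}, which is not all of the attributes, so the left side is not a superkey — BCNF is violated.
Since {E} ⊆ prime attributes and every other non-superkey FD also has a prime right side, the schema is in 3NF.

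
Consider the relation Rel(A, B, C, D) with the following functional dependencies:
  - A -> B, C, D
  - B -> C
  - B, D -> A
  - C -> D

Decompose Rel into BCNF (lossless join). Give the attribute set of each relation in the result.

Candidate keys of the original relation: {A}, {B}.
Within {A, B, C, D}: {C}⁺ ∩ {A, B, C, D} = {C, D}, not the whole set, so C -> D violates BCNF; decompose into {C, D} and {A, B, C}.
{C, D} has no BCNF violation.
{A, B, C} has no BCNF violation.

{A, B, C}; {C, D}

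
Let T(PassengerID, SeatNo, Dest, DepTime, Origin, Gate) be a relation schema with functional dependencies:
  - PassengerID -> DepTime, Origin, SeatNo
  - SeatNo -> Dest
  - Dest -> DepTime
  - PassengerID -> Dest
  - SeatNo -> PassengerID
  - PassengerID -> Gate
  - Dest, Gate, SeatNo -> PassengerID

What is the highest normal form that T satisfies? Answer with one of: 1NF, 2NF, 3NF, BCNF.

Candidate keys: {PassengerID}, {SeatNo}. Prime attributes: {PassengerID, SeatNo}.
Dest -> DepTime: {Dest}⁺ = {DepTime, Dest}, which is not all of the attributes, so the left side is not a superkey — BCNF is violated.
Because {DepTime} is non-prime and the left side of Dest -> DepTime is not a superkey, the relation is not in 3NF.
Every candidate key is a single attribute, so no partial dependency is possible; 2NF holds.

2NF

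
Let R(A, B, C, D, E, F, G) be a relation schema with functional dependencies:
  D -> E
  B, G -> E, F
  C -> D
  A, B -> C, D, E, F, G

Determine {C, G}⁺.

Start with {C, G}.
C -> D applies; add {D} → now {C, D, G}.
D -> E applies; add {E} → now {C, D, E, G}.
No further FD applies.

{C, D, E, G}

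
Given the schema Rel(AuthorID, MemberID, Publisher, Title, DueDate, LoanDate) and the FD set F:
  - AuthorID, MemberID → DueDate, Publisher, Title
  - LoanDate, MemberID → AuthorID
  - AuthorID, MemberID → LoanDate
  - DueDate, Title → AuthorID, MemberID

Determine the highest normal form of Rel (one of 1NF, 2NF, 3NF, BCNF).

BCNF

Candidate keys: {AuthorID, MemberID}, {DueDate, Title}, {LoanDate, MemberID}. Prime attributes: {AuthorID, DueDate, LoanDate, MemberID, Title}.
Every FD has a superkey on the left, so the relation is in BCNF.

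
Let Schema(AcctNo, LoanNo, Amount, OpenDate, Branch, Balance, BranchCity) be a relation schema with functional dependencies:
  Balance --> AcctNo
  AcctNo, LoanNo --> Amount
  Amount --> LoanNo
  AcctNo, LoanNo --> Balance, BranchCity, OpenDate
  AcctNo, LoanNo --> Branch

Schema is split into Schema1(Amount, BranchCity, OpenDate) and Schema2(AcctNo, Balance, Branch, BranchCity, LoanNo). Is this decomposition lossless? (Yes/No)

Common attributes: {BranchCity}; their closure is {BranchCity}.
Schema1 ⊄ {BranchCity} and Schema2 ⊄ {BranchCity}, so the split is lossy.

No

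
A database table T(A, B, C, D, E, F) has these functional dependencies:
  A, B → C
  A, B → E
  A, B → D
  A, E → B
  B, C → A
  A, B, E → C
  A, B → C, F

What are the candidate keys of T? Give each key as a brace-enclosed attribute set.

{A, B}, {A, E}, {B, C}

{A, B}⁺ = {A, B, C, D, E, F}, which is every attribute, so {A, B} is a candidate key.
{A, E}⁺ = {A, B, C, D, E, F}, which is every attribute, so {A, E} is a candidate key.
{B, C}⁺ = {A, B, C, D, E, F}, which is every attribute, so {B, C} is a candidate key.
Any other superkey properly contains one of these, so there are no further candidate keys.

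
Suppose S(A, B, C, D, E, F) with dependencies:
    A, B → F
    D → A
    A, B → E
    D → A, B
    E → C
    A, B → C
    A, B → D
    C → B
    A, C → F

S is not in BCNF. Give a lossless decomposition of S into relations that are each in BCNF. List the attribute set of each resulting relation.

Candidate keys of the original relation: {A, B}, {A, C}, {A, E}, {D}.
Within {A, B, C, D, E, F}: {E}⁺ ∩ {A, B, C, D, E, F} = {B, C, E}, not the whole set, so E → B, C violates BCNF; decompose into {B, C, E} and {A, D, E, F}.
Within {B, C, E}: {C}⁺ ∩ {B, C, E} = {B, C}, not the whole set, so C → B violates BCNF; decompose into {B, C} and {C, E}.
{B, C} has no BCNF violation.
{C, E} has no BCNF violation.
{A, D, E, F} has no BCNF violation.

{A, D, E, F}; {B, C}; {C, E}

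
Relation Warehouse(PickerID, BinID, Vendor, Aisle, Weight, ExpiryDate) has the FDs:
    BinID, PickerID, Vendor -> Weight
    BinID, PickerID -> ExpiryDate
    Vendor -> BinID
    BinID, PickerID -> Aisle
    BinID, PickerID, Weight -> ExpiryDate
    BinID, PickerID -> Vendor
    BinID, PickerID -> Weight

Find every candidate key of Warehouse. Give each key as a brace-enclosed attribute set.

{BinID, PickerID}, {PickerID, Vendor}

No FD produces {PickerID}, so it must be in every candidate key.
Closure of {BinID, PickerID} is {Aisle, BinID, ExpiryDate, PickerID, Vendor, Weight}, the whole schema; {BinID, PickerID} is a candidate key.
Closure of {PickerID, Vendor} is {Aisle, BinID, ExpiryDate, PickerID, Vendor, Weight}, the whole schema; {PickerID, Vendor} is a candidate key.
These are minimal and exhaustive — every other superkey contains one of them.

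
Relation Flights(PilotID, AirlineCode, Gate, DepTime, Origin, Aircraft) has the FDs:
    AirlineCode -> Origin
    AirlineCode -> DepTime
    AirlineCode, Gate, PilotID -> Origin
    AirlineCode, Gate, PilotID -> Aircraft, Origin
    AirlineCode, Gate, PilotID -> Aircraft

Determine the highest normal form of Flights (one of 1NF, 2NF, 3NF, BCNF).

Candidate key: {AirlineCode, Gate, PilotID}. Prime attributes: {AirlineCode, Gate, PilotID}.
AirlineCode -> Origin: {AirlineCode}⁺ = {AirlineCode, DepTime, Origin}, which is not all of the attributes, so the left side is not a superkey — BCNF is violated.
AirlineCode -> Origin has non-prime {Origin} on the right and a non-superkey on the left, so 3NF fails.
The proper key subset {AirlineCode} of {AirlineCode, Gate, PilotID} determines non-prime {DepTime, Origin}, so the relation is not even in 2NF.

1NF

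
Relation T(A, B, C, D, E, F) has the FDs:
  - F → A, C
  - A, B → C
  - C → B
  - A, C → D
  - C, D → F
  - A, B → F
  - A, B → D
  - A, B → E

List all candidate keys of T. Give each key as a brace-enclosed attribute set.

{F}⁺ = {A, B, C, D, E, F} — all of the relation — so {F} is a candidate key.
{A, B}⁺ = {A, B, C, D, E, F} — all of the relation — so {A, B} is a candidate key.
{A, C}⁺ = {A, B, C, D, E, F} — all of the relation — so {A, C} is a candidate key.
{C, D}⁺ = {A, B, C, D, E, F} — all of the relation — so {C, D} is a candidate key.
These are minimal and exhaustive — every other superkey contains one of them.

{A, B}, {A, C}, {C, D}, {F}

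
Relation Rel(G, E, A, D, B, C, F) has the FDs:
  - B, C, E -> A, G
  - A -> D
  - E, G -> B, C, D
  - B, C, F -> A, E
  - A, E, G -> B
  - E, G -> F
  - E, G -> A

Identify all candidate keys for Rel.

{B, C, E}, {B, C, F}, {E, G}

{E, G}⁺ = {A, B, C, D, E, F, G} — all of the relation — so {E, G} is a candidate key.
{B, C, E}⁺ = {A, B, C, D, E, F, G} — all of the relation — so {B, C, E} is a candidate key.
{B, C, F}⁺ = {A, B, C, D, E, F, G} — all of the relation — so {B, C, F} is a candidate key.
These are minimal and exhaustive — every other superkey contains one of them.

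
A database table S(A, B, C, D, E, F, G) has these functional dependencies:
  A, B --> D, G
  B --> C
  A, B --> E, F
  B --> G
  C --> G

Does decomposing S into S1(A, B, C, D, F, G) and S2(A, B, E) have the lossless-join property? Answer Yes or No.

S1 ∩ S2 = {A, B}; its closure under F is {A, B, C, D, E, F, G}.
Since S1 ⊆ {A, B, C, D, E, F, G}, the intersection is a superkey of S1; the decomposition is lossless.

Yes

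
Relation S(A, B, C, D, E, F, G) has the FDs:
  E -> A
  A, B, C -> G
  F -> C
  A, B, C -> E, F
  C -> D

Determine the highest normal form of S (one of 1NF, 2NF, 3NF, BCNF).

Candidate keys: {A, B, C}, {A, B, F}, {B, C, E}, {B, E, F}. Prime attributes: {A, B, C, E, F}.
For E -> A we have {E}⁺ = {A, E}; {E} is not a superkey, so BCNF fails.
Because {D} is non-prime and the left side of C -> D is not a superkey, the relation is not in 3NF.
The proper key subset {C} of {A, B, C} determines non-prime {D}, so the relation is not even in 2NF.

1NF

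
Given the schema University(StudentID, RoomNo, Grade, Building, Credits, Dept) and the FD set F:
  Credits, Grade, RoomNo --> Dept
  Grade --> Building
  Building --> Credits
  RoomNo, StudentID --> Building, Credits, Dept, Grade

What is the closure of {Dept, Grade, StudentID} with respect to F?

{Building, Credits, Dept, Grade, StudentID}

Start with {Dept, Grade, StudentID}.
Grade --> Building applies; add {Building} → now {Building, Dept, Grade, StudentID}.
Building --> Credits applies; add {Credits} → now {Building, Credits, Dept, Grade, StudentID}.
No further FD applies.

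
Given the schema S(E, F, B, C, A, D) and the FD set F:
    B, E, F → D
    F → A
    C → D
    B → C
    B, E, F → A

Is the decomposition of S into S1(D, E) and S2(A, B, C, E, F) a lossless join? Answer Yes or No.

No

The shared attributes are {E} and {E}⁺ = {E}.
S1 ⊄ {E} and S2 ⊄ {E}, so the split is lossy.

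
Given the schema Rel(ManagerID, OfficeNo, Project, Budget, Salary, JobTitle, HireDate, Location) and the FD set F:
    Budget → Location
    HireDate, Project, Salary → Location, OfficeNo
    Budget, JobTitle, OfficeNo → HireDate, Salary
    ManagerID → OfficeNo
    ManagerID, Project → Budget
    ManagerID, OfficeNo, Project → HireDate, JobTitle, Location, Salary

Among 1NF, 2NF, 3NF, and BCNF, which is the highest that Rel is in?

1NF

Candidate key: {ManagerID, Project}. Prime attributes: {ManagerID, Project}.
For Budget → Location we have {Budget}⁺ = {Budget, Location}; {Budget} is not a superkey, so BCNF fails.
Budget → Location determines the non-prime attribute {Location} from a non-superkey — 3NF is violated.
The proper key subset {ManagerID} of {ManagerID, Project} determines non-prime {OfficeNo}, so the relation is not even in 2NF.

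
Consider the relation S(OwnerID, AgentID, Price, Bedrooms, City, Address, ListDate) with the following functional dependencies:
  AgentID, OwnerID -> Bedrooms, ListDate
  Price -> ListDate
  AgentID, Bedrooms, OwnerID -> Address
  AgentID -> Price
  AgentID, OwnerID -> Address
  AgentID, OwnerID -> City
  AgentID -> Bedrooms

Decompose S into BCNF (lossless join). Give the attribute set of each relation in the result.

Candidate key of the original relation: {AgentID, OwnerID}.
{Address, AgentID, Bedrooms, City, ListDate, OwnerID, Price}: {Price} determines {ListDate, Price} here but is not a superkey — split on Price -> ListDate, giving {ListDate, Price} and {Address, AgentID, Bedrooms, City, OwnerID, Price}.
{ListDate, Price}: every determinant is a superkey — BCNF.
{Address, AgentID, Bedrooms, City, OwnerID, Price}: {AgentID} determines {AgentID, Bedrooms, Price} here but is not a superkey — split on AgentID -> Bedrooms, Price, giving {AgentID, Bedrooms, Price} and {Address, AgentID, City, OwnerID}.
{AgentID, Bedrooms, Price}: every determinant is a superkey — BCNF.
{Address, AgentID, City, OwnerID}: every determinant is a superkey — BCNF.

{Address, AgentID, City, OwnerID}; {AgentID, Bedrooms, Price}; {ListDate, Price}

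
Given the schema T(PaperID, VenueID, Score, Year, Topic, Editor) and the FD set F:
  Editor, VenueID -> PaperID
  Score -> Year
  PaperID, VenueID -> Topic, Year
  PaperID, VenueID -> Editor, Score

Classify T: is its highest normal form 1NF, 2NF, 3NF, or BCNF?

Candidate keys: {Editor, VenueID}, {PaperID, VenueID}. Prime attributes: {Editor, PaperID, VenueID}.
Score -> Year breaks BCNF: {Score}⁺ = {Score, Year}, so {Score} is not a superkey.
Score -> Year has non-prime {Year} on the right and a non-superkey on the left, so 3NF fails.
No proper subset of a key has a non-prime attribute in its closure, so there is no partial dependency; 2NF holds.

2NF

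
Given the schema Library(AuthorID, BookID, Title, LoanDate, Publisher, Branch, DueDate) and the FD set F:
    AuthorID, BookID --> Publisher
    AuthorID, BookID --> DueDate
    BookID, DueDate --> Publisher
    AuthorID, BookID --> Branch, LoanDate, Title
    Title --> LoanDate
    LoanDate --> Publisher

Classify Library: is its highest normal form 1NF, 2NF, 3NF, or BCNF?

Candidate key: {AuthorID, BookID}. Prime attributes: {AuthorID, BookID}.
BookID, DueDate --> Publisher breaks BCNF: {BookID, DueDate}⁺ = {BookID, DueDate, Publisher}, so {BookID, DueDate} is not a superkey.
Because {Publisher} is non-prime and the left side of BookID, DueDate --> Publisher is not a superkey, the relation is not in 3NF.
No proper subset of a key has a non-prime attribute in its closure, so there is no partial dependency; 2NF holds.

2NF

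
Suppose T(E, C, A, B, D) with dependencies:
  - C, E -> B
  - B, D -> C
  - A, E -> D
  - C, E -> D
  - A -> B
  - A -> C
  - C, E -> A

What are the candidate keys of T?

Attributes never on any right-hand side: {E} — every candidate key must contain it.
{A, E} is a candidate key since {A, E}⁺ = {A, B, C, D, E} covers every attribute.
{C, E} is a candidate key since {C, E}⁺ = {A, B, C, D, E} covers every attribute.
{B, D, E} is a candidate key since {B, D, E}⁺ = {A, B, C, D, E} covers every attribute.
No proper subset of any of these is a key, and no other minimal superkey exists.

{A, E}, {B, D, E}, {C, E}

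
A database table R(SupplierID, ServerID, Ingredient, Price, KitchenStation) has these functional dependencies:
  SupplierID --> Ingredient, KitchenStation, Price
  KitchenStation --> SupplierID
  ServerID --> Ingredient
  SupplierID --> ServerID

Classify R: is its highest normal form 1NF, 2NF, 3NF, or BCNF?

2NF

Candidate keys: {KitchenStation}, {SupplierID}. Prime attributes: {KitchenStation, SupplierID}.
ServerID --> Ingredient breaks BCNF: {ServerID}⁺ = {Ingredient, ServerID}, so {ServerID} is not a superkey.
ServerID --> Ingredient has non-prime {Ingredient} on the right and a non-superkey on the left, so 3NF fails.
All keys have size 1, which rules out partial dependencies — 2NF is satisfied.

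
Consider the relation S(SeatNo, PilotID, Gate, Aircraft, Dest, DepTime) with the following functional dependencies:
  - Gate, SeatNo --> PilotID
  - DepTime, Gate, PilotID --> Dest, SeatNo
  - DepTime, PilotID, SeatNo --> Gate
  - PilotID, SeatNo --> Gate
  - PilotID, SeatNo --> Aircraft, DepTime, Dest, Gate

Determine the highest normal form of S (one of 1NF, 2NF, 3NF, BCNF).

Candidate keys: {DepTime, Gate, PilotID}, {Gate, SeatNo}, {PilotID, SeatNo}. Prime attributes: {DepTime, Gate, PilotID, SeatNo}.
The left-hand side of every FD is a superkey, so BCNF is satisfied.

BCNF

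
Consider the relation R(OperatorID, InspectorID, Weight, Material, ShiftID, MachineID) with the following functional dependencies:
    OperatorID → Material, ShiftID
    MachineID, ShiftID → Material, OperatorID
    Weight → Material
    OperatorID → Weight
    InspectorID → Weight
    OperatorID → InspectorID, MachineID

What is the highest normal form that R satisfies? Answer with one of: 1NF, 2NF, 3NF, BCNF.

2NF

Candidate keys: {MachineID, ShiftID}, {OperatorID}. Prime attributes: {MachineID, OperatorID, ShiftID}.
Weight → Material: {Weight}⁺ = {Material, Weight}, which is not all of the attributes, so the left side is not a superkey — BCNF is violated.
Weight → Material determines the non-prime attribute {Material} from a non-superkey — 3NF is violated.
No non-prime attribute depends on a proper subset of any candidate key, so 2NF holds.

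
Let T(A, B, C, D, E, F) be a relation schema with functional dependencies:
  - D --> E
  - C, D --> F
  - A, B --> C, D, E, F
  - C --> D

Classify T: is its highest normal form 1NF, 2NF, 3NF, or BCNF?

2NF

Candidate key: {A, B}. Prime attributes: {A, B}.
D --> E: {D}⁺ = {D, E}, which is not all of the attributes, so the left side is not a superkey — BCNF is violated.
D --> E determines the non-prime attribute {E} from a non-superkey — 3NF is violated.
Checking every proper subset of each key, none determines a non-prime attribute — 2NF is satisfied.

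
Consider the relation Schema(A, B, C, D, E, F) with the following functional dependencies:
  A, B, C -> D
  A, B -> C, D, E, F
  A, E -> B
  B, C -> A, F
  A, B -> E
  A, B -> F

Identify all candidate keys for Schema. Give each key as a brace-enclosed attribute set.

{A, B} is a candidate key since {A, B}⁺ = {A, B, C, D, E, F} covers every attribute.
{A, E} is a candidate key since {A, E}⁺ = {A, B, C, D, E, F} covers every attribute.
{B, C} is a candidate key since {B, C}⁺ = {A, B, C, D, E, F} covers every attribute.
Any other superkey properly contains one of these, so there are no further candidate keys.

{A, B}, {A, E}, {B, C}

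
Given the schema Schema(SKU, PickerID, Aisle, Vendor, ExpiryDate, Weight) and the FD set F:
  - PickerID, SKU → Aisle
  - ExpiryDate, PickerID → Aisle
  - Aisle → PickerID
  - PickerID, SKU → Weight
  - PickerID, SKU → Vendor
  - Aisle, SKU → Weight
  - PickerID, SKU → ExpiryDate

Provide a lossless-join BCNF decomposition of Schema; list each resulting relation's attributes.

{Aisle, ExpiryDate}; {Aisle, PickerID}; {ExpiryDate, PickerID, SKU, Vendor, Weight}

Candidate keys of the original relation: {Aisle, SKU}, {PickerID, SKU}.
{Aisle, ExpiryDate, PickerID, SKU, Vendor, Weight}: {ExpiryDate, PickerID} determines {Aisle, ExpiryDate, PickerID} here but is not a superkey — split on ExpiryDate, PickerID → Aisle, giving {Aisle, ExpiryDate, PickerID} and {ExpiryDate, PickerID, SKU, Vendor, Weight}.
{Aisle, ExpiryDate, PickerID}: {Aisle} determines {Aisle, PickerID} here but is not a superkey — split on Aisle → PickerID, giving {Aisle, PickerID} and {Aisle, ExpiryDate}.
{Aisle, PickerID}: every determinant is a superkey — BCNF.
{Aisle, ExpiryDate}: every determinant is a superkey — BCNF.
{ExpiryDate, PickerID, SKU, Vendor, Weight}: every determinant is a superkey — BCNF.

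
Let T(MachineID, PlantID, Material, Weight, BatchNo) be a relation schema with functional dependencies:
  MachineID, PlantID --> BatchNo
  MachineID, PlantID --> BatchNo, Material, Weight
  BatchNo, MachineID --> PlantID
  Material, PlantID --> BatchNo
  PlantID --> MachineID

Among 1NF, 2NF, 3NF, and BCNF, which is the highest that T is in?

BCNF

Candidate keys: {BatchNo, MachineID}, {PlantID}. Prime attributes: {BatchNo, MachineID, PlantID}.
Every FD has a superkey on the left, so the relation is in BCNF.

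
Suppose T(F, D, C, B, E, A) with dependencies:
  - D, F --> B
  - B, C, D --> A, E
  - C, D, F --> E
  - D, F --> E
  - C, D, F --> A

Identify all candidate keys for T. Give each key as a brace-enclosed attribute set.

{C, D, F} never appear on the right of any FD, so every key must include all of them.
{C, D, F} is a candidate key since {C, D, F}⁺ = {A, B, C, D, E, F} covers every attribute.
Every other attribute set either contains this one or has a smaller closure.

{C, D, F}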